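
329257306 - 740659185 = -411401879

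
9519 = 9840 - 321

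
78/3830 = 39/1915=0.02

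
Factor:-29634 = -2^1*3^1*11^1*449^1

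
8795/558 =15 + 425/558 = 15.76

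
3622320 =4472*810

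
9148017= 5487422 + 3660595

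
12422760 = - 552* (-22505) 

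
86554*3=259662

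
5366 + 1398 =6764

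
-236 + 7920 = 7684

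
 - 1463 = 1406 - 2869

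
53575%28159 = 25416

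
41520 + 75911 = 117431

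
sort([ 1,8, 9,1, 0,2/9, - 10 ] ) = [-10,0,2/9, 1,  1, 8, 9] 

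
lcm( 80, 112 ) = 560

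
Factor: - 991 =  - 991^1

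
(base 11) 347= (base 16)19E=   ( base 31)db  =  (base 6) 1530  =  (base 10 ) 414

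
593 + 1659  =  2252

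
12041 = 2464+9577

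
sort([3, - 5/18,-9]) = [ - 9, - 5/18,  3]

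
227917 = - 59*(-3863) 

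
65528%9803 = 6710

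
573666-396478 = 177188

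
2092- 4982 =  - 2890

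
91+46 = 137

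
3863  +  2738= 6601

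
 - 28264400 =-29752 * 950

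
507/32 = 15 + 27/32=15.84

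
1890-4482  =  -2592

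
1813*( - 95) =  - 172235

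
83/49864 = 83/49864 = 0.00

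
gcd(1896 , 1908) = 12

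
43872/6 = 7312 = 7312.00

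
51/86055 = 17/28685= 0.00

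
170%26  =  14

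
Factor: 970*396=2^3*3^2*5^1*11^1*97^1= 384120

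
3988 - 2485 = 1503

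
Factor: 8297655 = 3^1*5^1 * 101^1*5477^1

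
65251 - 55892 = 9359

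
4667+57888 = 62555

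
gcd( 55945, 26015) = 5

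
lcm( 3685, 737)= 3685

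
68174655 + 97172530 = 165347185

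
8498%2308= 1574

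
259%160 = 99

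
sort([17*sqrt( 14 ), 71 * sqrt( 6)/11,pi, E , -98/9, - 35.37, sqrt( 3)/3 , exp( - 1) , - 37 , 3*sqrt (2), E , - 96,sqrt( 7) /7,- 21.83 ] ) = [-96 , - 37, - 35.37,  -  21.83,-98/9 , exp (-1), sqrt ( 7 )/7, sqrt ( 3)/3,E , E,pi,3 *sqrt( 2), 71*sqrt( 6 ) /11,17*sqrt(14)]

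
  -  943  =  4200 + -5143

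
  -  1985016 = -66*30076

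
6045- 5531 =514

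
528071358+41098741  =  569170099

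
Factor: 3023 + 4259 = 2^1*11^1*331^1 = 7282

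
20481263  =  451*45413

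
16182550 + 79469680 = 95652230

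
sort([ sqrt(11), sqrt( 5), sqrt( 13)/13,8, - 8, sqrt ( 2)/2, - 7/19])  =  [ - 8 , - 7/19, sqrt( 13)/13, sqrt(2)/2 , sqrt(5),sqrt( 11) , 8]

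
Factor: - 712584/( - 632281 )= 2^3*3^3*13^( - 1 ) * 17^( -1 )*2861^( - 1 )*3299^1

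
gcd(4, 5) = 1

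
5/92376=5/92376 = 0.00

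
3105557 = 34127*91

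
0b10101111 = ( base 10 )175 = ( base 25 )70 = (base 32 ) 5F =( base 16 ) af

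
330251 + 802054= 1132305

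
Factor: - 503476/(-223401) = 764/339 = 2^2*3^ ( - 1 )*113^( - 1) * 191^1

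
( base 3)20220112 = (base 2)1001110101100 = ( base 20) CBG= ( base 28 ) 6BO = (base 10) 5036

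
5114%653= 543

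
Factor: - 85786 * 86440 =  - 2^4*5^1*59^1*727^1 *2161^1= -7415341840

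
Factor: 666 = 2^1*3^2 * 37^1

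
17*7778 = 132226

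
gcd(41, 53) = 1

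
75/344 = 75/344 = 0.22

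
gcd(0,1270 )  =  1270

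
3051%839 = 534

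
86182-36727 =49455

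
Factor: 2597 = 7^2*53^1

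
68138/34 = 34069/17= 2004.06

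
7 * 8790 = 61530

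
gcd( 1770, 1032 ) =6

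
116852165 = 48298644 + 68553521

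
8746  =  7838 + 908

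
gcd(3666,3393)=39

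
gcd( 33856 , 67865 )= 1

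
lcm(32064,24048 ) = 96192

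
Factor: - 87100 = - 2^2* 5^2*13^1*67^1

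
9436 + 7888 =17324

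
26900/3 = 26900/3= 8966.67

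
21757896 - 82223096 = - 60465200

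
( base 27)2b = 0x41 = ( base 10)65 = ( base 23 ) 2J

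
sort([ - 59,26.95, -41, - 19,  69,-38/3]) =[ - 59,-41, - 19  , - 38/3,26.95, 69]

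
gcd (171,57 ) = 57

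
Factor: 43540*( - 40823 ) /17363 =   -  1777433420/17363=- 2^2*5^1 * 7^1* 97^ (-1 )* 179^( - 1)*311^1 * 40823^1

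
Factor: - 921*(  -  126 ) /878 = 3^3 * 7^1*307^1*439^ (-1) = 58023/439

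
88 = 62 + 26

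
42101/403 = 42101/403 =104.47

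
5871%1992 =1887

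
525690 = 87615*6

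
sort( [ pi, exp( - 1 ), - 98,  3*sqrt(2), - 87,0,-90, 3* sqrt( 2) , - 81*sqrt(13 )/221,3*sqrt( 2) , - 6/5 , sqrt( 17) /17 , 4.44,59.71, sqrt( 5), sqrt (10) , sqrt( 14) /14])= [ -98, - 90, - 87, - 81*sqrt(13)/221, - 6/5, 0, sqrt( 17) /17, sqrt( 14) /14, exp (- 1),  sqrt( 5) , pi,sqrt(10), 3*sqrt( 2), 3*sqrt( 2),3 * sqrt( 2 ), 4.44, 59.71 ]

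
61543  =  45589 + 15954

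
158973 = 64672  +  94301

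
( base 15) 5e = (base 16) 59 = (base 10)89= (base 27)38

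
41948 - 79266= - 37318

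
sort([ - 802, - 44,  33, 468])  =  [- 802, - 44, 33,468 ]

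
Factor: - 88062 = - 2^1*3^1*13^1*1129^1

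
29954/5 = 5990 + 4/5 = 5990.80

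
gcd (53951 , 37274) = 1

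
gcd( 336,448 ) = 112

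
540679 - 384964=155715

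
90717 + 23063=113780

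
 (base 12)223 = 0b100111011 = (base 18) H9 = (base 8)473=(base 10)315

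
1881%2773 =1881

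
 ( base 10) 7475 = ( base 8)16463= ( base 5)214400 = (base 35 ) 63K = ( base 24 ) cnb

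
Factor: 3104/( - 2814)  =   - 1552/1407 = - 2^4*3^( - 1)*7^( -1) * 67^( - 1) * 97^1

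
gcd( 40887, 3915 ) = 9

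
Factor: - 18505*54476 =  - 2^2 * 5^1 * 3701^1*13619^1 = - 1008078380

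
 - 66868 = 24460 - 91328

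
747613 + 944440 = 1692053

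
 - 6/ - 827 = 6/827 = 0.01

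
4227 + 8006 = 12233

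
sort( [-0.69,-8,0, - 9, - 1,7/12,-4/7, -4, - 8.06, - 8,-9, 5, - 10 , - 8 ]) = [ - 10, - 9 , - 9,- 8.06,-8, - 8 ,-8, - 4,-1, - 0.69, - 4/7,0, 7/12, 5]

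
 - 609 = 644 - 1253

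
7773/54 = 143+17/18 = 143.94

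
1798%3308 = 1798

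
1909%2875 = 1909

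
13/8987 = 13/8987 = 0.00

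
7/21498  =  7/21498 = 0.00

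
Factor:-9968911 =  - 9968911^1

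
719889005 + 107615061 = 827504066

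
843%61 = 50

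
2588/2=1294 =1294.00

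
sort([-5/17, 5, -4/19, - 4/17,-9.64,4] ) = [ - 9.64 ,  -  5/17,-4/17, - 4/19, 4, 5 ] 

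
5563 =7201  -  1638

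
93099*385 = 35843115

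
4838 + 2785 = 7623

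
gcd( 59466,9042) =66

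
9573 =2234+7339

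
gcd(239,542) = 1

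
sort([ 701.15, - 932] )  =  [ - 932,701.15 ] 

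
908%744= 164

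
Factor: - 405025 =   -  5^2*17^1*953^1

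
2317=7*331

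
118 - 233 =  - 115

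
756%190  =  186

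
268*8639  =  2315252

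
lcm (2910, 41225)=247350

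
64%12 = 4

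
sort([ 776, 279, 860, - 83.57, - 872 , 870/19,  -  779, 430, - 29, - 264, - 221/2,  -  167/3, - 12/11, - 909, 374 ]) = [ - 909, - 872, - 779, - 264,-221/2, - 83.57, - 167/3, - 29, - 12/11, 870/19, 279, 374,430, 776,860]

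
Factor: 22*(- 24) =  - 528 = - 2^4*3^1*11^1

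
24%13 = 11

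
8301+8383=16684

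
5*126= 630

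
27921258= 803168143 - 775246885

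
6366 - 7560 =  - 1194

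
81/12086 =81/12086 = 0.01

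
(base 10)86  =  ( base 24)3E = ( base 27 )35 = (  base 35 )2g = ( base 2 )1010110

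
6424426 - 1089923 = 5334503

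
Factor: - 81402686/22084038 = -40701343/11042019 = - 3^(-2 )*283^1*143821^1*1226891^( - 1 )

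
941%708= 233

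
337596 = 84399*4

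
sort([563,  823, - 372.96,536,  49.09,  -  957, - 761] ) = [-957, - 761, - 372.96, 49.09, 536 , 563, 823 ]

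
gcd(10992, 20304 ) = 48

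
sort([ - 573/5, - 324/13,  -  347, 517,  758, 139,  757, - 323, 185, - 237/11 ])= [ -347,  -  323,-573/5, - 324/13, - 237/11, 139,185, 517, 757, 758]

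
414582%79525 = 16957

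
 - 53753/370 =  - 53753/370 = - 145.28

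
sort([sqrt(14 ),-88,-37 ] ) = [ - 88,-37, sqrt( 14 ) ]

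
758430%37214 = 14150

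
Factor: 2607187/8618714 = 2^ ( - 1 )*11^2 * 13^( - 1 )* 29^1 * 743^1* 331489^ ( - 1) 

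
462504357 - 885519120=-423014763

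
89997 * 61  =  5489817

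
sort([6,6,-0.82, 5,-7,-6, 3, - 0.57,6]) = [-7,-6,  -  0.82, - 0.57, 3, 5,6,6,6 ]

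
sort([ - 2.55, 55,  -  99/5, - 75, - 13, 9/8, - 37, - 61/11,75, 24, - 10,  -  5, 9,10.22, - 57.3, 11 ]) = [  -  75, - 57.3, - 37, - 99/5,-13, - 10, - 61/11, - 5, - 2.55,9/8, 9,  10.22 , 11,24, 55,  75]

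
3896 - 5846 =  -1950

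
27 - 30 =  - 3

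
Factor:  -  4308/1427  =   - 2^2 * 3^1*359^1 * 1427^( - 1)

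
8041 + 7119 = 15160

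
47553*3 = 142659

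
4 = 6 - 2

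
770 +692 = 1462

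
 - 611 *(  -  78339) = 47865129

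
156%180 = 156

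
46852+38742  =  85594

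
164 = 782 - 618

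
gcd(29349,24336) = 9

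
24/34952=3/4369 =0.00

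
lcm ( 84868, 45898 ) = 4498004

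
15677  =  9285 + 6392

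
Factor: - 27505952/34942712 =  -2^2*7^ (- 1)*623977^( - 1)*859561^1 = - 3438244/4367839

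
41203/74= 41203/74 = 556.80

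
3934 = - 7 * (-562)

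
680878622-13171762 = 667706860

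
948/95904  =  79/7992 =0.01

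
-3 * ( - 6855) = 20565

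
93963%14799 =5169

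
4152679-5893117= -1740438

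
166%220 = 166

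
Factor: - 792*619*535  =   - 262282680 =- 2^3*3^2*5^1*11^1*107^1*619^1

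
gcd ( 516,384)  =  12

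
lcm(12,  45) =180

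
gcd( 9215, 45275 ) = 5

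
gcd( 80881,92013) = 1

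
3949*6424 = 25368376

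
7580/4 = 1895 = 1895.00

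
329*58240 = 19160960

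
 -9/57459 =  -  1 + 19150/19153 = - 0.00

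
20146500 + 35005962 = 55152462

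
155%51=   2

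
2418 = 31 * 78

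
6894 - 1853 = 5041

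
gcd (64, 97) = 1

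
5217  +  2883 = 8100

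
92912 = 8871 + 84041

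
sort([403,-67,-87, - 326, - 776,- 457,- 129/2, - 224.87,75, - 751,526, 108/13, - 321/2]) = [ - 776, - 751, - 457, - 326, -224.87,-321/2, - 87,-67 , - 129/2,108/13,75,  403,526]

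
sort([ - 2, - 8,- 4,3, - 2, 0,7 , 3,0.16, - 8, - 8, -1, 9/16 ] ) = [ - 8,-8, - 8,  -  4, - 2 , - 2, - 1, 0, 0.16,  9/16,  3,3, 7 ]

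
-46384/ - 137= 46384/137=338.57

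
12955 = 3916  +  9039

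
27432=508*54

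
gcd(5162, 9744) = 58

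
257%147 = 110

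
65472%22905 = 19662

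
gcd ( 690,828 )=138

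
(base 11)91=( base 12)84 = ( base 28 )3G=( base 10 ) 100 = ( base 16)64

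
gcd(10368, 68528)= 16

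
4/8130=2/4065  =  0.00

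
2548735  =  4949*515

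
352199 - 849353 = -497154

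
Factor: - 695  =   - 5^1*139^1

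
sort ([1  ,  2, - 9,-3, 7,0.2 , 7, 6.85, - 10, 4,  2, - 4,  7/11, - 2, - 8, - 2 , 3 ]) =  [ - 10, - 9, - 8, - 4, - 3 , - 2,- 2,0.2, 7/11,  1, 2, 2,3,4, 6.85,7, 7]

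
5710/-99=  - 5710/99=- 57.68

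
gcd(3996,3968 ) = 4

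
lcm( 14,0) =0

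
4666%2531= 2135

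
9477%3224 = 3029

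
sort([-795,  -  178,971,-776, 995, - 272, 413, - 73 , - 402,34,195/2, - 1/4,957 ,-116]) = [  -  795, - 776,  -  402, - 272,- 178 , - 116, - 73, - 1/4 , 34,  195/2,413, 957 , 971, 995]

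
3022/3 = 1007 +1/3 = 1007.33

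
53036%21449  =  10138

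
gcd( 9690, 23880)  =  30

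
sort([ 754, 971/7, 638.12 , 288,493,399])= [ 971/7,288, 399,493,638.12, 754 ]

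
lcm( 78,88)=3432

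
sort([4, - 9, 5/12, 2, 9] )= [ - 9, 5/12,2,4, 9]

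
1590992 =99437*16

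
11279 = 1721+9558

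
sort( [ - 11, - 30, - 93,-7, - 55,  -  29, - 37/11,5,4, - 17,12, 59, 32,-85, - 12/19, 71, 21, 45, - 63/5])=[ - 93, - 85, - 55, - 30, - 29, - 17 , - 63/5, - 11,  -  7,- 37/11, - 12/19, 4, 5 , 12,21,32,45, 59,71 ]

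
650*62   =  40300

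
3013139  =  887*3397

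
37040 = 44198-7158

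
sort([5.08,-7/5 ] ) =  [- 7/5, 5.08 ]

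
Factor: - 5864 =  - 2^3*733^1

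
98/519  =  98/519 = 0.19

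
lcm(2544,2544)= 2544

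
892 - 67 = 825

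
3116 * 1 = 3116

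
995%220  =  115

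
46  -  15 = 31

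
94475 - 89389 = 5086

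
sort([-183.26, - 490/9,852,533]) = [-183.26,-490/9,533,852 ] 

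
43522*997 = 43391434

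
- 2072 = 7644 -9716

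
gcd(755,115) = 5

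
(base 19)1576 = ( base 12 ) 5117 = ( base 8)21143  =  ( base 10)8803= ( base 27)C21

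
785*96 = 75360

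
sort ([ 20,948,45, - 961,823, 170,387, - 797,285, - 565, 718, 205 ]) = [-961, - 797,-565, 20,45,170, 205, 285,  387, 718, 823, 948 ] 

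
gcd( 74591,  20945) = 1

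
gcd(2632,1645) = 329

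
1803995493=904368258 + 899627235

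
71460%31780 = 7900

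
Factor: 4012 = 2^2*17^1*59^1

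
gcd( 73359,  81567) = 513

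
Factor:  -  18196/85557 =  - 2^2 * 3^( - 1)*19^( - 2)*79^( - 1) * 4549^1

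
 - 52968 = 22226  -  75194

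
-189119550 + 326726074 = 137606524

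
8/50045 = 8/50045 = 0.00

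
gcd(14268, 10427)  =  1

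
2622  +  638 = 3260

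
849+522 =1371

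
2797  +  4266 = 7063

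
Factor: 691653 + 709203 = 2^3 * 3^1*58369^1 = 1400856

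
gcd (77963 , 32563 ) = 1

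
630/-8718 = -1+ 1348/1453 = - 0.07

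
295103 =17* 17359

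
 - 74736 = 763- 75499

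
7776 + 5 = 7781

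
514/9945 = 514/9945 = 0.05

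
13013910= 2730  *4767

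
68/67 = 1  +  1/67 = 1.01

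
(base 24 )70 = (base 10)168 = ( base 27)66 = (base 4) 2220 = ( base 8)250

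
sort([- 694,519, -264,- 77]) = [ - 694,-264, - 77,  519] 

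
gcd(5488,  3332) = 196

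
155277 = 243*639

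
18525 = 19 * 975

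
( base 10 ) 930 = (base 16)3A2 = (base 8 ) 1642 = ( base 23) 1ha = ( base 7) 2466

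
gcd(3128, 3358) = 46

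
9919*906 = 8986614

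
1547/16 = 1547/16 = 96.69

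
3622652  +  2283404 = 5906056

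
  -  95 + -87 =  - 182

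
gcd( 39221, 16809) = 5603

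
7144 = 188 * 38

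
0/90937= 0 = 0.00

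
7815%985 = 920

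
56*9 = 504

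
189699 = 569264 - 379565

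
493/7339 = 493/7339 = 0.07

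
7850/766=3925/383  =  10.25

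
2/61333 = 2/61333=0.00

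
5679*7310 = 41513490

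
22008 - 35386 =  - 13378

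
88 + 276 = 364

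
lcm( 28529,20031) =941457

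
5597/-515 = - 5597/515 = - 10.87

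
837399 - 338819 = 498580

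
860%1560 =860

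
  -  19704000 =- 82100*240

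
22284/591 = 7428/197 = 37.71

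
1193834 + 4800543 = 5994377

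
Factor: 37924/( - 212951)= - 2^2*19^1*61^ (-1)*499^1*3491^( - 1)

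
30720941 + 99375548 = 130096489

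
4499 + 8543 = 13042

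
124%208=124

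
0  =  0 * 99639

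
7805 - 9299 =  - 1494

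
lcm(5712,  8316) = 565488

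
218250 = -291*( - 750)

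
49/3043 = 49/3043 = 0.02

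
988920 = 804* 1230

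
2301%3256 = 2301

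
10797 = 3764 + 7033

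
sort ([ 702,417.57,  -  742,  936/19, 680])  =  [ - 742,936/19,417.57,680, 702 ] 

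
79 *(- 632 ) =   -  49928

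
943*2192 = 2067056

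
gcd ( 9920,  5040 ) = 80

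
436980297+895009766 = 1331990063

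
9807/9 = 1089 + 2/3 =1089.67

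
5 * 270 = 1350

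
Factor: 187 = 11^1*17^1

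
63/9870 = 3/470 = 0.01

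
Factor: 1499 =1499^1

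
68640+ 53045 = 121685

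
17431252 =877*19876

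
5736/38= 2868/19 = 150.95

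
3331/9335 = 3331/9335= 0.36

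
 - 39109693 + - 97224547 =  - 136334240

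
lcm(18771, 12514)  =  37542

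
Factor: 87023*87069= 7577005587 = 3^1*17^1*5119^1 * 29023^1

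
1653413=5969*277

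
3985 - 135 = 3850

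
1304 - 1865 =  - 561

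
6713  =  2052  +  4661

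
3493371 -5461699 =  - 1968328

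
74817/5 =74817/5= 14963.40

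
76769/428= 76769/428 = 179.37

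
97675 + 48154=145829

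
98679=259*381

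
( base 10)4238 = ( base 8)10216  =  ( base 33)3te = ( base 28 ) 5ba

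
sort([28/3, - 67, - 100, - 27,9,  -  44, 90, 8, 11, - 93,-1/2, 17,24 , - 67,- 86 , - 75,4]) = [ - 100, - 93,-86, - 75, - 67, -67, - 44,-27, - 1/2, 4, 8,9,28/3,11 , 17,24,90 ] 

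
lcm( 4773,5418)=200466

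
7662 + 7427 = 15089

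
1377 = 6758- 5381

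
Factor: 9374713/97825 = 5^( - 2 ) * 7^( - 1)*13^( - 1 )*43^(  -  1)*499^1*18787^1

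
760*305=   231800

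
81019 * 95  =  7696805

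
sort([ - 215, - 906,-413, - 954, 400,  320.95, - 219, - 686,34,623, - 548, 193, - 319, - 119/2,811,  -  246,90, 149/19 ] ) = [-954, - 906, - 686, - 548 , - 413, - 319, - 246, - 219, - 215,-119/2,149/19,34,90,193 , 320.95,  400, 623,811 ]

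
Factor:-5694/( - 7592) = 2^( - 2 )*3^1 = 3/4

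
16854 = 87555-70701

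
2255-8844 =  - 6589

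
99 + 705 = 804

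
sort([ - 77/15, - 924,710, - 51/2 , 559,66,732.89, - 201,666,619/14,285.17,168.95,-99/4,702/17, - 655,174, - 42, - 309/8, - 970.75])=[ - 970.75, - 924, - 655,- 201, -42, -309/8,-51/2 , - 99/4, - 77/15, 702/17,619/14,66 , 168.95,174, 285.17,559, 666,710,732.89]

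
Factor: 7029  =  3^2*11^1 * 71^1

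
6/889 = 6/889= 0.01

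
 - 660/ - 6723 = 220/2241 = 0.10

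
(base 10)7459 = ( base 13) 351A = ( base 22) f91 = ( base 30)88J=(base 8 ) 16443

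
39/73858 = 39/73858 = 0.00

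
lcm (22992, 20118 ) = 160944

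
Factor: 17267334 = 2^1*3^1*7^1*411127^1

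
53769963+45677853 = 99447816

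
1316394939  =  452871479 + 863523460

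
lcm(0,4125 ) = 0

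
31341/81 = 386+25/27 =386.93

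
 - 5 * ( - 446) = 2230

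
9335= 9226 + 109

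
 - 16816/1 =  - 16816 = - 16816.00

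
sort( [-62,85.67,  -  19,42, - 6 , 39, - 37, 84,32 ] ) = [ - 62, - 37,  -  19, - 6, 32,39,42,84,85.67]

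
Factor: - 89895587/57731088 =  - 2^ ( - 4 )*3^(-1 )*103^( - 1 )*11677^( - 1 )*89895587^1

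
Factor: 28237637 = 193^1 * 146309^1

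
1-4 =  - 3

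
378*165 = 62370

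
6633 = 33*201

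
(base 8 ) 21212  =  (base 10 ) 8842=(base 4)2022022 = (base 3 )110010111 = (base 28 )b7m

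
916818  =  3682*249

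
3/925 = 3/925 = 0.00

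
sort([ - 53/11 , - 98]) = [ - 98, - 53/11]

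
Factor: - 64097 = - 11^1 *5827^1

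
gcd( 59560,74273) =1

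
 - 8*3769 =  - 30152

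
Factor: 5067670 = 2^1*5^1*163^1*3109^1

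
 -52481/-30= 52481/30 = 1749.37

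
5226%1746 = 1734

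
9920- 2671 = 7249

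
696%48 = 24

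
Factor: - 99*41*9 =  - 3^4*11^1*41^1 = - 36531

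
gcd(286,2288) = 286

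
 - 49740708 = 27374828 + -77115536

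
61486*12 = 737832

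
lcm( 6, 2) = 6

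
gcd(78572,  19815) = 1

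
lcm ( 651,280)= 26040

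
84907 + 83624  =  168531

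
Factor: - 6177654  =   -2^1 * 3^3*7^1*59^1 * 277^1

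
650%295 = 60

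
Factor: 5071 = 11^1 *461^1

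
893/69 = 12 + 65/69 = 12.94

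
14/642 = 7/321 = 0.02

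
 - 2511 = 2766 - 5277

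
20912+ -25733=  - 4821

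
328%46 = 6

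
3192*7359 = 23489928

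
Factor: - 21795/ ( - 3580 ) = 4359/716= 2^( - 2)*3^1*179^( - 1 ) * 1453^1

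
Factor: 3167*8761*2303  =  63899238361  =  7^2*47^1 * 3167^1*8761^1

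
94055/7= 13436 + 3/7 = 13436.43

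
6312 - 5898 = 414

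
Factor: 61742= 2^1*30871^1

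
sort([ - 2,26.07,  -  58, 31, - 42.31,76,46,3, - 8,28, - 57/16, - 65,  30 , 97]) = [ - 65, - 58, - 42.31, - 8, - 57/16 ,-2,  3 , 26.07, 28,30,31, 46,76, 97]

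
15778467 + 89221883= 105000350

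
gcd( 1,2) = 1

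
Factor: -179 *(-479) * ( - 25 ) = -5^2*179^1 * 479^1 = -2143525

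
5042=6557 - 1515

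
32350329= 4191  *7719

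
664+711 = 1375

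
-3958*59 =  - 233522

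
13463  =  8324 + 5139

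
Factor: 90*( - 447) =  - 2^1*3^3 * 5^1*149^1 = - 40230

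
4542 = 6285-1743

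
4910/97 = 4910/97 =50.62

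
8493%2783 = 144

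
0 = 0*2694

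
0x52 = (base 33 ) 2G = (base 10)82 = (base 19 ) 46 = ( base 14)5c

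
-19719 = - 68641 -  - 48922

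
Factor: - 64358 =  - 2^1*7^1*4597^1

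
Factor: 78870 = 2^1*3^1*5^1*11^1*239^1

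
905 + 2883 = 3788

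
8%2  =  0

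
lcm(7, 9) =63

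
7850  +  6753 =14603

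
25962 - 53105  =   - 27143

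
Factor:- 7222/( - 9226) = 3611/4613= 7^( - 1)*23^1 *157^1*659^( - 1)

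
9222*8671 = 79963962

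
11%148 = 11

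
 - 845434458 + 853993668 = 8559210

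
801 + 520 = 1321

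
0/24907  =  0 = 0.00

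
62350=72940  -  10590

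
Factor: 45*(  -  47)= - 2115 = - 3^2 * 5^1* 47^1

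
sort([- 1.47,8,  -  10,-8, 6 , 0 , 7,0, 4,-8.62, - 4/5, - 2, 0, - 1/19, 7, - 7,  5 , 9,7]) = [ - 10,-8.62,-8, - 7,-2, - 1.47, - 4/5, - 1/19,0,  0 , 0, 4, 5 , 6, 7,7, 7  ,  8,9]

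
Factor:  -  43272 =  - 2^3*3^2*601^1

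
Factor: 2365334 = 2^1*83^1*14249^1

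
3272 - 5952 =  - 2680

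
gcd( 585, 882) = 9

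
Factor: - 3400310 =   -  2^1*5^1*340031^1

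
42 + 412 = 454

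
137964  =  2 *68982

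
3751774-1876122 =1875652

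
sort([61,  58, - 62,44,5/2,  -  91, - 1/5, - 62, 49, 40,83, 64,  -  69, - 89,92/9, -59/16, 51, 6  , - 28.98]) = [-91, - 89, - 69,-62, - 62, - 28.98,-59/16, - 1/5,  5/2,6,  92/9,  40,44 , 49 , 51, 58,61,64, 83]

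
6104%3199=2905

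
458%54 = 26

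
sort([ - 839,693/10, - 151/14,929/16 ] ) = [ - 839, - 151/14, 929/16,  693/10]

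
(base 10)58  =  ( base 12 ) 4a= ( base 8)72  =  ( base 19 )31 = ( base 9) 64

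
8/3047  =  8/3047 = 0.00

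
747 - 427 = 320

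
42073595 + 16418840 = 58492435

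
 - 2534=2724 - 5258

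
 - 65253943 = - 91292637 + 26038694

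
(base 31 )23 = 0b1000001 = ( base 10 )65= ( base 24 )2h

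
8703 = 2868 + 5835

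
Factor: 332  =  2^2*83^1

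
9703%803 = 67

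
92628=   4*23157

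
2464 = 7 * 352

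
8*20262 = 162096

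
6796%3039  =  718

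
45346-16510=28836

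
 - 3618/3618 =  - 1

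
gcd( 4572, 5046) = 6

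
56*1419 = 79464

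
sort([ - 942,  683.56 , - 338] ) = [  -  942, - 338,683.56 ]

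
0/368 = 0 = 0.00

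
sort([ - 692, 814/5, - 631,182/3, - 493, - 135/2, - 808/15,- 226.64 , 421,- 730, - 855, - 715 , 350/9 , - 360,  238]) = [ - 855,-730, - 715, - 692 , - 631, - 493, - 360, - 226.64 ,- 135/2, - 808/15,350/9, 182/3, 814/5, 238,  421] 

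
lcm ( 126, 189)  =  378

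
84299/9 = 84299/9 = 9366.56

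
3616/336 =10 +16/21 = 10.76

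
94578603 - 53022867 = 41555736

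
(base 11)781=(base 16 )3a8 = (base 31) U6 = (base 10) 936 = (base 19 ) 2b5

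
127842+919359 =1047201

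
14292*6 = 85752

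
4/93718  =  2/46859 = 0.00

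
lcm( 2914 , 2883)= 271002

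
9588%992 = 660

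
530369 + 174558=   704927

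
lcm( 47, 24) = 1128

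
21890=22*995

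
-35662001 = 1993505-37655506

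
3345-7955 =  - 4610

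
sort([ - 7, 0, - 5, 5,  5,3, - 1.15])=[ - 7,-5,-1.15, 0, 3,5 , 5 ] 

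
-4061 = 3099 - 7160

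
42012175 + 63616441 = 105628616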